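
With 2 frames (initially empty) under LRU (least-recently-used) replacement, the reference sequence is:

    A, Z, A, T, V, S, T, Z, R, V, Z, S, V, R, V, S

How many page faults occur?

A → fault, frames (A)
Z → fault, frames (A Z)
A → hit
T → fault, evict Z, frames (A T)
V → fault, evict A, frames (T V)
S → fault, evict T, frames (V S)
T → fault, evict V, frames (S T)
Z → fault, evict S, frames (T Z)
R → fault, evict T, frames (Z R)
V → fault, evict Z, frames (R V)
Z → fault, evict R, frames (V Z)
S → fault, evict V, frames (Z S)
V → fault, evict Z, frames (S V)
R → fault, evict S, frames (V R)
V → hit
S → fault, evict R, frames (V S)
Page faults: 14.

14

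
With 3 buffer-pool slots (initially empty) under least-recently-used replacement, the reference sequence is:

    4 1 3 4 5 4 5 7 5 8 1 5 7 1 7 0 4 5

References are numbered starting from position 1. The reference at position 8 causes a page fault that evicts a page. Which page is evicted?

pos 1: 4: miss, frames (4)
pos 2: 1: miss, frames (4 1)
pos 3: 3: miss, frames (4 1 3)
pos 4: 4: hit
pos 5: 5: miss, evict 1, frames (3 4 5)
pos 6: 4: hit
pos 7: 5: hit
pos 8: 7: miss, evict 3, frames (4 5 7)
At position 8, page 3 is evicted.

3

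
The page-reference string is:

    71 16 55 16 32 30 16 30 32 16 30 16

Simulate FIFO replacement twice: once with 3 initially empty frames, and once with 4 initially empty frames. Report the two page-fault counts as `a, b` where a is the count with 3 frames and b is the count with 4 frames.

3 frames: F F F . F F F . . . . . → 6 faults.
4 frames: F F F . F F . . . . . . → 5 faults.
5 < 6: adding a frame reduced faults, as is typical.

6, 5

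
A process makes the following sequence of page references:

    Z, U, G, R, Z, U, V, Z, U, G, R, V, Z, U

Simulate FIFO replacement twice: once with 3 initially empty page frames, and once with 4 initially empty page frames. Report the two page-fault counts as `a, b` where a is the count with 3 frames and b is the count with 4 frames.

11, 12

3 frames: F F F F F F F . . F F . F F → 11 faults.
4 frames: F F F F . . F F F F F F F F → 12 faults.
12 > 11: adding a frame increased faults — Belady's anomaly.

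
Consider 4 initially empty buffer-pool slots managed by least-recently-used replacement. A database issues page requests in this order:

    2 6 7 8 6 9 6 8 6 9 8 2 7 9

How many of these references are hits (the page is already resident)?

2 → miss, frames [2]
6 → miss, frames [2, 6]
7 → miss, frames [2, 6, 7]
8 → miss, frames [2, 6, 7, 8]
6 → hit
9 → miss, evict 2, frames [7, 8, 6, 9]
6 → hit
8 → hit
6 → hit
9 → hit
8 → hit
2 → miss, evict 7, frames [6, 9, 8, 2]
7 → miss, evict 6, frames [9, 8, 2, 7]
9 → hit
Hits: 7.

7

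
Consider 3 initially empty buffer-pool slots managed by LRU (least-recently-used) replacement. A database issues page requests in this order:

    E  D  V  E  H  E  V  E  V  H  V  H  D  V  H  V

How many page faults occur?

E → miss, frames {E}
D → miss, frames {E,D}
V → miss, frames {E,D,V}
E → hit
H → miss, evict D, frames {V,E,H}
E → hit
V → hit
E → hit
V → hit
H → hit
V → hit
H → hit
D → miss, evict E, frames {V,H,D}
V → hit
H → hit
V → hit
Page faults: 5.

5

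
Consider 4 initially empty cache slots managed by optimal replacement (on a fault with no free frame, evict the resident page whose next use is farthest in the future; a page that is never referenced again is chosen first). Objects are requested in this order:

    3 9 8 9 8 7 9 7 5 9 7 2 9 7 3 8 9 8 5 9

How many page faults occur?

3 → miss, frames [3]
9 → miss, frames [3, 9]
8 → miss, frames [3, 9, 8]
9 → hit
8 → hit
7 → miss, frames [3, 9, 8, 7]
9 → hit
7 → hit
5 → miss, evict 8, frames [3, 9, 7, 5]
9 → hit
7 → hit
2 → miss, evict 5, frames [3, 9, 7, 2]
9 → hit
7 → hit
3 → hit
8 → miss, evict 2, frames [3, 9, 7, 8]
9 → hit
8 → hit
5 → miss, evict 8, frames [3, 9, 7, 5]
9 → hit
Page faults: 8.

8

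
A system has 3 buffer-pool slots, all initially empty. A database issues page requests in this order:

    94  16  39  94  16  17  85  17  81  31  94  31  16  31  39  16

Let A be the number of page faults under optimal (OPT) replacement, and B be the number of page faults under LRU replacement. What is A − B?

Under OPT: F F F . . F F . F F . . F . F . → 9 faults.
Under LRU: F F F . . F F . F F F . F . F . → 10 faults.
A − B = 9 − 10 = -1.

-1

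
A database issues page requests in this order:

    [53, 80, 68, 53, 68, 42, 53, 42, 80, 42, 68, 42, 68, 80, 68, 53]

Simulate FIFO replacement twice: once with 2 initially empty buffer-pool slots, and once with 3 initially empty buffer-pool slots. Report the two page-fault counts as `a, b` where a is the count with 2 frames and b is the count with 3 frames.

11, 9

2 frames: F F F F . F . . F . F F . F F F → 11 faults.
3 frames: F F F . . F F . F . F F . . . F → 9 faults.
9 < 11: adding a frame reduced faults, as is typical.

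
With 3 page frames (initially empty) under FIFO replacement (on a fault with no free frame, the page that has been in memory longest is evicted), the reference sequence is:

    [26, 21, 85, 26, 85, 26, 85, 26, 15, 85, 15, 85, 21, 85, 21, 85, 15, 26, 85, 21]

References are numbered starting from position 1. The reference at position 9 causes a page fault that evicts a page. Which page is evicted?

26

pos 1: 26: fault, frames {26}
pos 2: 21: fault, frames {26,21}
pos 3: 85: fault, frames {26,21,85}
pos 4: 26: hit
pos 5: 85: hit
pos 6: 26: hit
pos 7: 85: hit
pos 8: 26: hit
pos 9: 15: fault, evict 26, frames {21,85,15}
At position 9, page 26 is evicted.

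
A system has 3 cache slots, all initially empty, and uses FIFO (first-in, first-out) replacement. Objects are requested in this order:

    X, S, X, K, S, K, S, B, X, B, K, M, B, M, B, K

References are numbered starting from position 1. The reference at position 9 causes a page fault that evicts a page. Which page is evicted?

pos 1: X → miss, frames {X}
pos 2: S → miss, frames {X,S}
pos 3: X → hit
pos 4: K → miss, frames {X,S,K}
pos 5: S → hit
pos 6: K → hit
pos 7: S → hit
pos 8: B → miss, evict X, frames {S,K,B}
pos 9: X → miss, evict S, frames {K,B,X}
At position 9, page S is evicted.

S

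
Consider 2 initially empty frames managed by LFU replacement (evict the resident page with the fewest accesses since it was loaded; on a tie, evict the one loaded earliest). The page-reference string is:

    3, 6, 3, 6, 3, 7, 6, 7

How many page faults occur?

5

3 → miss, frames [3]
6 → miss, frames [3, 6]
3 → hit
6 → hit
3 → hit
7 → miss, evict 6, frames [3, 7]
6 → miss, evict 7, frames [3, 6]
7 → miss, evict 6, frames [3, 7]
Page faults: 5.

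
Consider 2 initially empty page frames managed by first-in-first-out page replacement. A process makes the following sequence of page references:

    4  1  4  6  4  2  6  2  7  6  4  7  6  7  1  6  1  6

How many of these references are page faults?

4 -> miss, frames {4}
1 -> miss, frames {4,1}
4 -> hit
6 -> miss, evict 4, frames {1,6}
4 -> miss, evict 1, frames {6,4}
2 -> miss, evict 6, frames {4,2}
6 -> miss, evict 4, frames {2,6}
2 -> hit
7 -> miss, evict 2, frames {6,7}
6 -> hit
4 -> miss, evict 6, frames {7,4}
7 -> hit
6 -> miss, evict 7, frames {4,6}
7 -> miss, evict 4, frames {6,7}
1 -> miss, evict 6, frames {7,1}
6 -> miss, evict 7, frames {1,6}
1 -> hit
6 -> hit
Page faults: 12.

12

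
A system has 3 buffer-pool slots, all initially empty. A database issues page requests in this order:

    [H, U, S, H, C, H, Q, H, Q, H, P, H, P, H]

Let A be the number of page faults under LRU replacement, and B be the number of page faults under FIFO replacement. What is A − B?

-1

Under LRU: F F F . F . F . . . F . . . → 6 faults.
Under FIFO: F F F . F F F . . . F . . . → 7 faults.
A − B = 6 − 7 = -1.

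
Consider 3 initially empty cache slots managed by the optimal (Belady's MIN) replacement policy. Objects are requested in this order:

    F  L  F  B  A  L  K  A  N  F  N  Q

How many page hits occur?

5

F → fault, frames (F)
L → fault, frames (F L)
F → hit
B → fault, frames (F L B)
A → fault, evict B, frames (F L A)
L → hit
K → fault, evict L, frames (F A K)
A → hit
N → fault, evict K, frames (F A N)
F → hit
N → hit
Q → fault, evict N, frames (F A Q)
Hits: 5.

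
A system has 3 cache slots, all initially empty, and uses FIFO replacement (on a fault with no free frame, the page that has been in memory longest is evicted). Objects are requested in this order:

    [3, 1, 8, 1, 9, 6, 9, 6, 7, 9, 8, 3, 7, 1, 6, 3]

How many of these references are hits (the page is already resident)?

6

3 → fault, frames (3)
1 → fault, frames (3 1)
8 → fault, frames (3 1 8)
1 → hit
9 → fault, evict 3, frames (1 8 9)
6 → fault, evict 1, frames (8 9 6)
9 → hit
6 → hit
7 → fault, evict 8, frames (9 6 7)
9 → hit
8 → fault, evict 9, frames (6 7 8)
3 → fault, evict 6, frames (7 8 3)
7 → hit
1 → fault, evict 7, frames (8 3 1)
6 → fault, evict 8, frames (3 1 6)
3 → hit
Hits: 6.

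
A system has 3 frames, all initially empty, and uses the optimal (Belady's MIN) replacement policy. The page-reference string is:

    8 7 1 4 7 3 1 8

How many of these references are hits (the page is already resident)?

8 -> miss, frames (8)
7 -> miss, frames (8 7)
1 -> miss, frames (8 7 1)
4 -> miss, evict 8, frames (7 1 4)
7 -> hit
3 -> miss, evict 4, frames (7 1 3)
1 -> hit
8 -> miss, evict 3, frames (7 1 8)
Hits: 2.

2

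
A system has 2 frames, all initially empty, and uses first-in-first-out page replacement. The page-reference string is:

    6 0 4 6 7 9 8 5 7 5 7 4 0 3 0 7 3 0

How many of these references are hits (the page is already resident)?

6: fault, frames [6]
0: fault, frames [6, 0]
4: fault, evict 6, frames [0, 4]
6: fault, evict 0, frames [4, 6]
7: fault, evict 4, frames [6, 7]
9: fault, evict 6, frames [7, 9]
8: fault, evict 7, frames [9, 8]
5: fault, evict 9, frames [8, 5]
7: fault, evict 8, frames [5, 7]
5: hit
7: hit
4: fault, evict 5, frames [7, 4]
0: fault, evict 7, frames [4, 0]
3: fault, evict 4, frames [0, 3]
0: hit
7: fault, evict 0, frames [3, 7]
3: hit
0: fault, evict 3, frames [7, 0]
Hits: 4.

4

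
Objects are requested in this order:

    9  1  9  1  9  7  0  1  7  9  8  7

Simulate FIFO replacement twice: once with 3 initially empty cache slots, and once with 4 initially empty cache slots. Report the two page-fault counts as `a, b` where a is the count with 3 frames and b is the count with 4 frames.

7, 5

3 frames: F F . . . F F . . F F F → 7 faults.
4 frames: F F . . . F F . . . F . → 5 faults.
5 < 7: adding a frame reduced faults, as is typical.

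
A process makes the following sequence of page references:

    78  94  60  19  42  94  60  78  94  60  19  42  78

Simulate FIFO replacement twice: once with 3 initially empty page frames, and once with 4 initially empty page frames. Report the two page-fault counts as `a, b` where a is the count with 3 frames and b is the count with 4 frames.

3 frames: F F F F F F F F . . F F . → 10 faults.
4 frames: F F F F F . . F F F F F F → 11 faults.
11 > 10: adding a frame increased faults — Belady's anomaly.

10, 11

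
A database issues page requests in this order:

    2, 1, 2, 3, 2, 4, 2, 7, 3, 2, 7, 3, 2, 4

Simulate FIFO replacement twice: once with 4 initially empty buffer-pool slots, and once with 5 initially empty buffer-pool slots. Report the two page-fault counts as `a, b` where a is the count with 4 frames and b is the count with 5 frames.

4 frames: F F . F . F . F . F . . . . → 6 faults.
5 frames: F F . F . F . F . . . . . . → 5 faults.
5 < 6: adding a frame reduced faults, as is typical.

6, 5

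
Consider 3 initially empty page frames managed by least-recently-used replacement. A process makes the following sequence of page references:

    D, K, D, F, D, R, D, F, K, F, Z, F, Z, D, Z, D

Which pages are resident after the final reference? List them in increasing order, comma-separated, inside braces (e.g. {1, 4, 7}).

{D, F, Z}

D: miss, frames {D}
K: miss, frames {D,K}
D: hit
F: miss, frames {K,D,F}
D: hit
R: miss, evict K, frames {F,D,R}
D: hit
F: hit
K: miss, evict R, frames {D,F,K}
F: hit
Z: miss, evict D, frames {K,F,Z}
F: hit
Z: hit
D: miss, evict K, frames {F,Z,D}
Z: hit
D: hit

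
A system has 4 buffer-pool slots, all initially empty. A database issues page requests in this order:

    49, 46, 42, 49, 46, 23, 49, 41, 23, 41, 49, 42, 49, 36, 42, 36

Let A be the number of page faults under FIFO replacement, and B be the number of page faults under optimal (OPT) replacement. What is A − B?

2

Under FIFO: F F F . . F . F . . F . . F F . → 8 faults.
Under OPT: F F F . . F . F . . . . . F . . → 6 faults.
A − B = 8 − 6 = 2.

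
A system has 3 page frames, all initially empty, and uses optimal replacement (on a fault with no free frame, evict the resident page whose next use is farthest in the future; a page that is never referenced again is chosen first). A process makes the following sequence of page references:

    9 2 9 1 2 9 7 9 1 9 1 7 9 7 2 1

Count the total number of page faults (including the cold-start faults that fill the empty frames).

5

9: fault, frames (9)
2: fault, frames (9 2)
9: hit
1: fault, frames (9 2 1)
2: hit
9: hit
7: fault, evict 2, frames (9 1 7)
9: hit
1: hit
9: hit
1: hit
7: hit
9: hit
7: hit
2: fault, evict 7, frames (9 1 2)
1: hit
Page faults: 5.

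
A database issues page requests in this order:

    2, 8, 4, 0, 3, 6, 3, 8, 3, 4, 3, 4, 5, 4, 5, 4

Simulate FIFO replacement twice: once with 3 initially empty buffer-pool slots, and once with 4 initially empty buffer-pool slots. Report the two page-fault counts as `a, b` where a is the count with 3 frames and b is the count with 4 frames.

3 frames: F F F F F F . F . F F . F . . . → 10 faults.
4 frames: F F F F F F . F . F . . F . . . → 9 faults.
9 < 10: adding a frame reduced faults, as is typical.

10, 9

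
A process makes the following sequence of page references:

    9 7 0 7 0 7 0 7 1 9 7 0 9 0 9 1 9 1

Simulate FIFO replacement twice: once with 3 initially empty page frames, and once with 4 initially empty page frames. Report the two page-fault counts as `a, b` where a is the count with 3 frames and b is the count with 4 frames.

9, 4

3 frames: F F F . . . . . F F F F . . . F F . → 9 faults.
4 frames: F F F . . . . . F . . . . . . . . . → 4 faults.
4 < 9: adding a frame reduced faults, as is typical.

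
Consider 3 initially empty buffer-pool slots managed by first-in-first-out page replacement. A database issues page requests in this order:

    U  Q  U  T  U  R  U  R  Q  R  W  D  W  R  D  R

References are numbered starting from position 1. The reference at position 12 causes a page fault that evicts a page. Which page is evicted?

U

pos 1: U → miss, frames (U)
pos 2: Q → miss, frames (U Q)
pos 3: U → hit
pos 4: T → miss, frames (U Q T)
pos 5: U → hit
pos 6: R → miss, evict U, frames (Q T R)
pos 7: U → miss, evict Q, frames (T R U)
pos 8: R → hit
pos 9: Q → miss, evict T, frames (R U Q)
pos 10: R → hit
pos 11: W → miss, evict R, frames (U Q W)
pos 12: D → miss, evict U, frames (Q W D)
At position 12, page U is evicted.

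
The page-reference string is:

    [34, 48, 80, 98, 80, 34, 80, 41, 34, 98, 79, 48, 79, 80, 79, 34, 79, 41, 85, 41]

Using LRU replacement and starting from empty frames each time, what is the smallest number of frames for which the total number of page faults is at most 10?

5

f=1: 20 faults
f=2: 14 faults
f=3: 13 faults
f=4: 11 faults
f=5: 10 faults
f=6: 7 faults
f=7: 7 faults
Smallest f with faults ≤ 10 is 5.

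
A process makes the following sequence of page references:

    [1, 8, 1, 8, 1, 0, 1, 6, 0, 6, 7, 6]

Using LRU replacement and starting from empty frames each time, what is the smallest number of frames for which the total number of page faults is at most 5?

3

f=1: 12 faults
f=2: 6 faults
f=3: 5 faults
f=4: 5 faults
f=5: 5 faults
Smallest f with faults ≤ 5 is 3.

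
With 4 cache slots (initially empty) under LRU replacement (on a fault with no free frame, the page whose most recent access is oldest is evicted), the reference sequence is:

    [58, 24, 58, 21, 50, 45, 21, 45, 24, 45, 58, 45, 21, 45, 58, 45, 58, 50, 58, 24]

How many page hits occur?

11

58 -> miss, frames [58]
24 -> miss, frames [58, 24]
58 -> hit
21 -> miss, frames [24, 58, 21]
50 -> miss, frames [24, 58, 21, 50]
45 -> miss, evict 24, frames [58, 21, 50, 45]
21 -> hit
45 -> hit
24 -> miss, evict 58, frames [50, 21, 45, 24]
45 -> hit
58 -> miss, evict 50, frames [21, 24, 45, 58]
45 -> hit
21 -> hit
45 -> hit
58 -> hit
45 -> hit
58 -> hit
50 -> miss, evict 24, frames [21, 45, 58, 50]
58 -> hit
24 -> miss, evict 21, frames [45, 50, 58, 24]
Hits: 11.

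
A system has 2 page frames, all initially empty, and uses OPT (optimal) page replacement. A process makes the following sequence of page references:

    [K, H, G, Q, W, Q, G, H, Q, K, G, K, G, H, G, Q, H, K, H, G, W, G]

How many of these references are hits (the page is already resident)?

K → fault, frames {K}
H → fault, frames {K,H}
G → fault, evict K, frames {H,G}
Q → fault, evict H, frames {G,Q}
W → fault, evict G, frames {Q,W}
Q → hit
G → fault, evict W, frames {Q,G}
H → fault, evict G, frames {Q,H}
Q → hit
K → fault, evict Q, frames {H,K}
G → fault, evict H, frames {K,G}
K → hit
G → hit
H → fault, evict K, frames {G,H}
G → hit
Q → fault, evict G, frames {H,Q}
H → hit
K → fault, evict Q, frames {H,K}
H → hit
G → fault, evict K, frames {H,G}
W → fault, evict H, frames {G,W}
G → hit
Hits: 8.

8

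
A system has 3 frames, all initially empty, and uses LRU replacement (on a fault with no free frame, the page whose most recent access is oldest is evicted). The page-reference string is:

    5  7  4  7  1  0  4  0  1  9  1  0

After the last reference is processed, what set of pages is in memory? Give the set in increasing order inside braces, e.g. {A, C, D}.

5 → miss, frames [5]
7 → miss, frames [5, 7]
4 → miss, frames [5, 7, 4]
7 → hit
1 → miss, evict 5, frames [4, 7, 1]
0 → miss, evict 4, frames [7, 1, 0]
4 → miss, evict 7, frames [1, 0, 4]
0 → hit
1 → hit
9 → miss, evict 4, frames [0, 1, 9]
1 → hit
0 → hit

{0, 1, 9}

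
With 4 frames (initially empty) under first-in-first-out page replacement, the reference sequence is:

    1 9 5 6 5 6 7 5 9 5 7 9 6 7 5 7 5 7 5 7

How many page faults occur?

5

1: miss, frames [1]
9: miss, frames [1, 9]
5: miss, frames [1, 9, 5]
6: miss, frames [1, 9, 5, 6]
5: hit
6: hit
7: miss, evict 1, frames [9, 5, 6, 7]
5: hit
9: hit
5: hit
7: hit
9: hit
6: hit
7: hit
5: hit
7: hit
5: hit
7: hit
5: hit
7: hit
Page faults: 5.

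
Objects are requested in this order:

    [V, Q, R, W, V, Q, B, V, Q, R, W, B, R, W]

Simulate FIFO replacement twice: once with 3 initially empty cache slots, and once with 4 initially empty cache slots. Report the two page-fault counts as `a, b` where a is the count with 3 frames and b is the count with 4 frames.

3 frames: F F F F F F F . . F F . . . → 9 faults.
4 frames: F F F F . . F F F F F F . . → 10 faults.
10 > 9: adding a frame increased faults — Belady's anomaly.

9, 10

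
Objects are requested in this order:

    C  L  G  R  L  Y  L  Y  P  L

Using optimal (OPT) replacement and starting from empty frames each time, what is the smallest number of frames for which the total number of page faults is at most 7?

2

f=1: 10 faults
f=2: 6 faults
f=3: 6 faults
f=4: 6 faults
f=5: 6 faults
f=6: 6 faults
Smallest f with faults ≤ 7 is 2.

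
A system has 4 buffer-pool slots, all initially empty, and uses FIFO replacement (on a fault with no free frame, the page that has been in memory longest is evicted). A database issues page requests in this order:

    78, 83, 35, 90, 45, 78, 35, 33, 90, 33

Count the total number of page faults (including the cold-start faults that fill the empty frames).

78 -> fault, frames (78)
83 -> fault, frames (78 83)
35 -> fault, frames (78 83 35)
90 -> fault, frames (78 83 35 90)
45 -> fault, evict 78, frames (83 35 90 45)
78 -> fault, evict 83, frames (35 90 45 78)
35 -> hit
33 -> fault, evict 35, frames (90 45 78 33)
90 -> hit
33 -> hit
Page faults: 7.

7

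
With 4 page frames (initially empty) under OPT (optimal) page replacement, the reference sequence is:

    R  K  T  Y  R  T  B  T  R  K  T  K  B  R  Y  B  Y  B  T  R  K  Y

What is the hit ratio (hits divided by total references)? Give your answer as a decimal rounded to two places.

0.68

R -> miss, frames [R]
K -> miss, frames [R, K]
T -> miss, frames [R, K, T]
Y -> miss, frames [R, K, T, Y]
R -> hit
T -> hit
B -> miss, evict Y, frames [R, K, T, B]
T -> hit
R -> hit
K -> hit
T -> hit
K -> hit
B -> hit
R -> hit
Y -> miss, evict K, frames [R, T, B, Y]
B -> hit
Y -> hit
B -> hit
T -> hit
R -> hit
K -> miss, evict B, frames [R, T, Y, K]
Y -> hit
Hits: 15 of 22 references → 15/22 = 0.6818.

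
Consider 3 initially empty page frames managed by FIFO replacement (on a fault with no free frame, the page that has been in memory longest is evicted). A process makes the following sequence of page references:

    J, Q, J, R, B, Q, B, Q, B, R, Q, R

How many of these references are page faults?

J → fault, frames (J)
Q → fault, frames (J Q)
J → hit
R → fault, frames (J Q R)
B → fault, evict J, frames (Q R B)
Q → hit
B → hit
Q → hit
B → hit
R → hit
Q → hit
R → hit
Page faults: 4.

4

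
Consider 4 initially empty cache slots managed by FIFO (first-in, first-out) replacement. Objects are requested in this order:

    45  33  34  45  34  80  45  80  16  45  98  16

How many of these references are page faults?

45 -> fault, frames {45}
33 -> fault, frames {45,33}
34 -> fault, frames {45,33,34}
45 -> hit
34 -> hit
80 -> fault, frames {45,33,34,80}
45 -> hit
80 -> hit
16 -> fault, evict 45, frames {33,34,80,16}
45 -> fault, evict 33, frames {34,80,16,45}
98 -> fault, evict 34, frames {80,16,45,98}
16 -> hit
Page faults: 7.

7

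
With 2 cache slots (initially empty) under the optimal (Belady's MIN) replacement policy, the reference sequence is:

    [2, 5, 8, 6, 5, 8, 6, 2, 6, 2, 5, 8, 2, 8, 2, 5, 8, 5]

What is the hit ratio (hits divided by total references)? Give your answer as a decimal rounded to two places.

2: fault, frames [2]
5: fault, frames [2, 5]
8: fault, evict 2, frames [5, 8]
6: fault, evict 8, frames [5, 6]
5: hit
8: fault, evict 5, frames [6, 8]
6: hit
2: fault, evict 8, frames [6, 2]
6: hit
2: hit
5: fault, evict 6, frames [2, 5]
8: fault, evict 5, frames [2, 8]
2: hit
8: hit
2: hit
5: fault, evict 2, frames [8, 5]
8: hit
5: hit
Hits: 9 of 18 references → 9/18 = 0.5000.

0.50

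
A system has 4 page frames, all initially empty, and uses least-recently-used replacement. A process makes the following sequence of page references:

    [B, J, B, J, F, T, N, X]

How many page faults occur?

B: miss, frames (B)
J: miss, frames (B J)
B: hit
J: hit
F: miss, frames (B J F)
T: miss, frames (B J F T)
N: miss, evict B, frames (J F T N)
X: miss, evict J, frames (F T N X)
Page faults: 6.

6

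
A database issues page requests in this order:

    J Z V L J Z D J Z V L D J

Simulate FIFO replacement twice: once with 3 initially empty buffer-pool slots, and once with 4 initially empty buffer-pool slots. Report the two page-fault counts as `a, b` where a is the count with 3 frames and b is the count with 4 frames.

3 frames: F F F F F F F . . F F . F → 10 faults.
4 frames: F F F F . . F F F F F F F → 11 faults.
11 > 10: adding a frame increased faults — Belady's anomaly.

10, 11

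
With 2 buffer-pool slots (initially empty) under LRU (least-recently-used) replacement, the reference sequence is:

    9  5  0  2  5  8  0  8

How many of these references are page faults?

7

9 -> fault, frames {9}
5 -> fault, frames {9,5}
0 -> fault, evict 9, frames {5,0}
2 -> fault, evict 5, frames {0,2}
5 -> fault, evict 0, frames {2,5}
8 -> fault, evict 2, frames {5,8}
0 -> fault, evict 5, frames {8,0}
8 -> hit
Page faults: 7.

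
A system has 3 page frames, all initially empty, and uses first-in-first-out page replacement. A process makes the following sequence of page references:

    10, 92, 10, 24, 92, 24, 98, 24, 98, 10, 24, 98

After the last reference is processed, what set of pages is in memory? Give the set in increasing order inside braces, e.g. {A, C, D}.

{10, 24, 98}

10 → fault, frames (10)
92 → fault, frames (10 92)
10 → hit
24 → fault, frames (10 92 24)
92 → hit
24 → hit
98 → fault, evict 10, frames (92 24 98)
24 → hit
98 → hit
10 → fault, evict 92, frames (24 98 10)
24 → hit
98 → hit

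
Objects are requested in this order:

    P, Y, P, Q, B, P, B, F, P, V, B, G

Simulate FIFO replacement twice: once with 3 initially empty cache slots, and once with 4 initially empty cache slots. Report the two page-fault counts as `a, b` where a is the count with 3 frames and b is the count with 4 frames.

9, 8

3 frames: F F . F F F . F . F F F → 9 faults.
4 frames: F F . F F . . F F F . F → 8 faults.
8 < 9: adding a frame reduced faults, as is typical.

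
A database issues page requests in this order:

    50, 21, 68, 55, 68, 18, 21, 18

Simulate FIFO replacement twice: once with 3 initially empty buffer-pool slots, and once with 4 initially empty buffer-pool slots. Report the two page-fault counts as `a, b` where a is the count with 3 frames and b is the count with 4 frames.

6, 5

3 frames: F F F F . F F . → 6 faults.
4 frames: F F F F . F . . → 5 faults.
5 < 6: adding a frame reduced faults, as is typical.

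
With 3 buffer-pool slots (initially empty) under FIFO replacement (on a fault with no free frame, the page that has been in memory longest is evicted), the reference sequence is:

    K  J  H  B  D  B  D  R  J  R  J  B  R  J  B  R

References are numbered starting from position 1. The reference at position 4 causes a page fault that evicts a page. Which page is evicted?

pos 1: K -> miss, frames {K}
pos 2: J -> miss, frames {K,J}
pos 3: H -> miss, frames {K,J,H}
pos 4: B -> miss, evict K, frames {J,H,B}
At position 4, page K is evicted.

K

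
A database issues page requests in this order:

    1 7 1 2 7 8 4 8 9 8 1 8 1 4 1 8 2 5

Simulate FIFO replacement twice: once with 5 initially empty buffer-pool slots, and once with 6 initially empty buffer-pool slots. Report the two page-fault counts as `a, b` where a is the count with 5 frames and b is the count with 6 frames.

8, 7

5 frames: F F . F . F F . F . F . . . . . . F → 8 faults.
6 frames: F F . F . F F . F . . . . . . . . F → 7 faults.
7 < 8: adding a frame reduced faults, as is typical.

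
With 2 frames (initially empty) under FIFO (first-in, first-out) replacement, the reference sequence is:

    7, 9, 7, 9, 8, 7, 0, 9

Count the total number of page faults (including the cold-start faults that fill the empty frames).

7 → fault, frames [7]
9 → fault, frames [7, 9]
7 → hit
9 → hit
8 → fault, evict 7, frames [9, 8]
7 → fault, evict 9, frames [8, 7]
0 → fault, evict 8, frames [7, 0]
9 → fault, evict 7, frames [0, 9]
Page faults: 6.

6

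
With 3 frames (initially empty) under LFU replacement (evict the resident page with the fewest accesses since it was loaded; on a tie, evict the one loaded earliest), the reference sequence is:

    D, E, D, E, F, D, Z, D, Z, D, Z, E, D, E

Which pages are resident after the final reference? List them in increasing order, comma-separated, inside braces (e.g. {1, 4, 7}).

{D, E, Z}

D: miss, frames {D}
E: miss, frames {D,E}
D: hit
E: hit
F: miss, frames {D,E,F}
D: hit
Z: miss, evict F, frames {D,E,Z}
D: hit
Z: hit
D: hit
Z: hit
E: hit
D: hit
E: hit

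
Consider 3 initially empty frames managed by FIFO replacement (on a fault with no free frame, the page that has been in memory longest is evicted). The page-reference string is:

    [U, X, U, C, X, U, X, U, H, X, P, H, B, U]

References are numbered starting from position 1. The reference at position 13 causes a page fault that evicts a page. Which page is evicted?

C

pos 1: U → miss, frames [U]
pos 2: X → miss, frames [U, X]
pos 3: U → hit
pos 4: C → miss, frames [U, X, C]
pos 5: X → hit
pos 6: U → hit
pos 7: X → hit
pos 8: U → hit
pos 9: H → miss, evict U, frames [X, C, H]
pos 10: X → hit
pos 11: P → miss, evict X, frames [C, H, P]
pos 12: H → hit
pos 13: B → miss, evict C, frames [H, P, B]
At position 13, page C is evicted.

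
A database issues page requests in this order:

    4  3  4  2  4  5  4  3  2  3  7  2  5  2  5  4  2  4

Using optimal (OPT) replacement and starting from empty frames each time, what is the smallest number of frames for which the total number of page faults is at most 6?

4

f=1: 18 faults
f=2: 9 faults
f=3: 7 faults
f=4: 5 faults
f=5: 5 faults
Smallest f with faults ≤ 6 is 4.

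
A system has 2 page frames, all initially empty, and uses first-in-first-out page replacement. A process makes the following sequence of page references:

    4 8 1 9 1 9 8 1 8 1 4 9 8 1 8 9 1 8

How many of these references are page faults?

4: fault, frames [4]
8: fault, frames [4, 8]
1: fault, evict 4, frames [8, 1]
9: fault, evict 8, frames [1, 9]
1: hit
9: hit
8: fault, evict 1, frames [9, 8]
1: fault, evict 9, frames [8, 1]
8: hit
1: hit
4: fault, evict 8, frames [1, 4]
9: fault, evict 1, frames [4, 9]
8: fault, evict 4, frames [9, 8]
1: fault, evict 9, frames [8, 1]
8: hit
9: fault, evict 8, frames [1, 9]
1: hit
8: fault, evict 1, frames [9, 8]
Page faults: 12.

12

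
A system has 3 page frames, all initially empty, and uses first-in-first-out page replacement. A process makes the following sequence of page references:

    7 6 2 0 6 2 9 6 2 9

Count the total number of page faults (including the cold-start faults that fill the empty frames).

7: fault, frames (7)
6: fault, frames (7 6)
2: fault, frames (7 6 2)
0: fault, evict 7, frames (6 2 0)
6: hit
2: hit
9: fault, evict 6, frames (2 0 9)
6: fault, evict 2, frames (0 9 6)
2: fault, evict 0, frames (9 6 2)
9: hit
Page faults: 7.

7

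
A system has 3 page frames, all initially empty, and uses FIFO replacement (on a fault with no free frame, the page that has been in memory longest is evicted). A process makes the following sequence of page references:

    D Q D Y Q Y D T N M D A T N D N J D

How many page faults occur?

12

D → fault, frames [D]
Q → fault, frames [D, Q]
D → hit
Y → fault, frames [D, Q, Y]
Q → hit
Y → hit
D → hit
T → fault, evict D, frames [Q, Y, T]
N → fault, evict Q, frames [Y, T, N]
M → fault, evict Y, frames [T, N, M]
D → fault, evict T, frames [N, M, D]
A → fault, evict N, frames [M, D, A]
T → fault, evict M, frames [D, A, T]
N → fault, evict D, frames [A, T, N]
D → fault, evict A, frames [T, N, D]
N → hit
J → fault, evict T, frames [N, D, J]
D → hit
Page faults: 12.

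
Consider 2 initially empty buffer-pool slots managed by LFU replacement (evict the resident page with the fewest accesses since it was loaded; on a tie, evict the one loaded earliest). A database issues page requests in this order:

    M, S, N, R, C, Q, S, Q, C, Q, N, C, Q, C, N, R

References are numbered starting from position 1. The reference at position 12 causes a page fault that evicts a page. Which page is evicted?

N

pos 1: M → fault, frames [M]
pos 2: S → fault, frames [M, S]
pos 3: N → fault, evict M, frames [S, N]
pos 4: R → fault, evict S, frames [N, R]
pos 5: C → fault, evict N, frames [R, C]
pos 6: Q → fault, evict R, frames [C, Q]
pos 7: S → fault, evict C, frames [Q, S]
pos 8: Q → hit
pos 9: C → fault, evict S, frames [Q, C]
pos 10: Q → hit
pos 11: N → fault, evict C, frames [Q, N]
pos 12: C → fault, evict N, frames [Q, C]
At position 12, page N is evicted.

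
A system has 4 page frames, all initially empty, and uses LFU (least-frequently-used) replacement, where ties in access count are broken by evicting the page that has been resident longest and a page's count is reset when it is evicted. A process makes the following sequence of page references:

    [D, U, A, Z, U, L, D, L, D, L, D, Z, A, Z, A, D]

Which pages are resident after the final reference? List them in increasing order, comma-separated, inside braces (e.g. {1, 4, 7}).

D -> miss, frames [D]
U -> miss, frames [D, U]
A -> miss, frames [D, U, A]
Z -> miss, frames [D, U, A, Z]
U -> hit
L -> miss, evict D, frames [U, A, Z, L]
D -> miss, evict A, frames [U, Z, L, D]
L -> hit
D -> hit
L -> hit
D -> hit
Z -> hit
A -> miss, evict U, frames [Z, L, D, A]
Z -> hit
A -> hit
D -> hit

{A, D, L, Z}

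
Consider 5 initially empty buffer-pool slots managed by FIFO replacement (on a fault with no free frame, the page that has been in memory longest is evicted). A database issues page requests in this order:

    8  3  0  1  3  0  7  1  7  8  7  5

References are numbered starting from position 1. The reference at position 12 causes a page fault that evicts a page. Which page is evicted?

8

pos 1: 8 -> fault, frames {8}
pos 2: 3 -> fault, frames {8,3}
pos 3: 0 -> fault, frames {8,3,0}
pos 4: 1 -> fault, frames {8,3,0,1}
pos 5: 3 -> hit
pos 6: 0 -> hit
pos 7: 7 -> fault, frames {8,3,0,1,7}
pos 8: 1 -> hit
pos 9: 7 -> hit
pos 10: 8 -> hit
pos 11: 7 -> hit
pos 12: 5 -> fault, evict 8, frames {3,0,1,7,5}
At position 12, page 8 is evicted.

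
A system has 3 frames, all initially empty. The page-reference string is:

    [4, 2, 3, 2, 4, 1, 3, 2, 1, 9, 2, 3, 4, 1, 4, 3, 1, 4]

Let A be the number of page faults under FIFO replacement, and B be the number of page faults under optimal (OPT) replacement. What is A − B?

Under FIFO: F F F . . F . . . F F F F F . . . . → 9 faults.
Under OPT: F F F . . F . . . F . . F F . . . . → 7 faults.
A − B = 9 − 7 = 2.

2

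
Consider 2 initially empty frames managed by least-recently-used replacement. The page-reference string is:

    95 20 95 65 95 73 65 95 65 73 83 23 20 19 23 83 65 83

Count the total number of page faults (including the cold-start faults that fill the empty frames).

14

95: miss, frames [95]
20: miss, frames [95, 20]
95: hit
65: miss, evict 20, frames [95, 65]
95: hit
73: miss, evict 65, frames [95, 73]
65: miss, evict 95, frames [73, 65]
95: miss, evict 73, frames [65, 95]
65: hit
73: miss, evict 95, frames [65, 73]
83: miss, evict 65, frames [73, 83]
23: miss, evict 73, frames [83, 23]
20: miss, evict 83, frames [23, 20]
19: miss, evict 23, frames [20, 19]
23: miss, evict 20, frames [19, 23]
83: miss, evict 19, frames [23, 83]
65: miss, evict 23, frames [83, 65]
83: hit
Page faults: 14.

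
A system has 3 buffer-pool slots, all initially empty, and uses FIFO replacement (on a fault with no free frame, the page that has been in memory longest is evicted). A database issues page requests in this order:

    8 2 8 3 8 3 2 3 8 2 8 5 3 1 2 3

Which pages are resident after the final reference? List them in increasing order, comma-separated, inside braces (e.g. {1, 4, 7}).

8: fault, frames (8)
2: fault, frames (8 2)
8: hit
3: fault, frames (8 2 3)
8: hit
3: hit
2: hit
3: hit
8: hit
2: hit
8: hit
5: fault, evict 8, frames (2 3 5)
3: hit
1: fault, evict 2, frames (3 5 1)
2: fault, evict 3, frames (5 1 2)
3: fault, evict 5, frames (1 2 3)

{1, 2, 3}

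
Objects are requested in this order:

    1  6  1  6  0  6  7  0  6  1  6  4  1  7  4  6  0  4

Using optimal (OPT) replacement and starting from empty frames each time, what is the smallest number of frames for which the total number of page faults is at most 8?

3

f=1: 18 faults
f=2: 10 faults
f=3: 8 faults
f=4: 6 faults
f=5: 5 faults
Smallest f with faults ≤ 8 is 3.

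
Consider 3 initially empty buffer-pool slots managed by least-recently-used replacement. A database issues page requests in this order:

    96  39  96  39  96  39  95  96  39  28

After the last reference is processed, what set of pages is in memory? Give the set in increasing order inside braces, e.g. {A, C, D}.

{28, 39, 96}

96: miss, frames (96)
39: miss, frames (96 39)
96: hit
39: hit
96: hit
39: hit
95: miss, frames (96 39 95)
96: hit
39: hit
28: miss, evict 95, frames (96 39 28)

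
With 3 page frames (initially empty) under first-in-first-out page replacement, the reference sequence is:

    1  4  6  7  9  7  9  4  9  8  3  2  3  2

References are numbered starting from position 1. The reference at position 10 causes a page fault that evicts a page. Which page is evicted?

7

pos 1: 1 -> fault, frames (1)
pos 2: 4 -> fault, frames (1 4)
pos 3: 6 -> fault, frames (1 4 6)
pos 4: 7 -> fault, evict 1, frames (4 6 7)
pos 5: 9 -> fault, evict 4, frames (6 7 9)
pos 6: 7 -> hit
pos 7: 9 -> hit
pos 8: 4 -> fault, evict 6, frames (7 9 4)
pos 9: 9 -> hit
pos 10: 8 -> fault, evict 7, frames (9 4 8)
At position 10, page 7 is evicted.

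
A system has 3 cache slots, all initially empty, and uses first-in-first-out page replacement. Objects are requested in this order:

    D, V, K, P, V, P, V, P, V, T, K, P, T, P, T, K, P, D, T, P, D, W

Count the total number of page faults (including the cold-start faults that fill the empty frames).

D: miss, frames {D}
V: miss, frames {D,V}
K: miss, frames {D,V,K}
P: miss, evict D, frames {V,K,P}
V: hit
P: hit
V: hit
P: hit
V: hit
T: miss, evict V, frames {K,P,T}
K: hit
P: hit
T: hit
P: hit
T: hit
K: hit
P: hit
D: miss, evict K, frames {P,T,D}
T: hit
P: hit
D: hit
W: miss, evict P, frames {T,D,W}
Page faults: 7.

7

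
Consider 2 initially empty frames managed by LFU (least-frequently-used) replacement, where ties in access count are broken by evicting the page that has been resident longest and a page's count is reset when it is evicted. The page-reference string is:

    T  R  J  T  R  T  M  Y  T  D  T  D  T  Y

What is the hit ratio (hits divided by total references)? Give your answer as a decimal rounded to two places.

T -> miss, frames {T}
R -> miss, frames {T,R}
J -> miss, evict T, frames {R,J}
T -> miss, evict R, frames {J,T}
R -> miss, evict J, frames {T,R}
T -> hit
M -> miss, evict R, frames {T,M}
Y -> miss, evict M, frames {T,Y}
T -> hit
D -> miss, evict Y, frames {T,D}
T -> hit
D -> hit
T -> hit
Y -> miss, evict D, frames {T,Y}
Hits: 5 of 14 references → 5/14 = 0.3571.

0.36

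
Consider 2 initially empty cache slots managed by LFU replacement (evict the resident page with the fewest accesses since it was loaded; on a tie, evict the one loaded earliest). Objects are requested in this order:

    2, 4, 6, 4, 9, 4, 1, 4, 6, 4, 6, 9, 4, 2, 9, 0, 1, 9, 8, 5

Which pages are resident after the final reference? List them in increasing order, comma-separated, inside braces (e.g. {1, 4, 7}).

2: miss, frames (2)
4: miss, frames (2 4)
6: miss, evict 2, frames (4 6)
4: hit
9: miss, evict 6, frames (4 9)
4: hit
1: miss, evict 9, frames (4 1)
4: hit
6: miss, evict 1, frames (4 6)
4: hit
6: hit
9: miss, evict 6, frames (4 9)
4: hit
2: miss, evict 9, frames (4 2)
9: miss, evict 2, frames (4 9)
0: miss, evict 9, frames (4 0)
1: miss, evict 0, frames (4 1)
9: miss, evict 1, frames (4 9)
8: miss, evict 9, frames (4 8)
5: miss, evict 8, frames (4 5)

{4, 5}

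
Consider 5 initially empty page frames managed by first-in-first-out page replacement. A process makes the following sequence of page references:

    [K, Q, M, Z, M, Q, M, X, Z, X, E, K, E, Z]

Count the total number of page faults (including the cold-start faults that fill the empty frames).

7

K -> miss, frames {K}
Q -> miss, frames {K,Q}
M -> miss, frames {K,Q,M}
Z -> miss, frames {K,Q,M,Z}
M -> hit
Q -> hit
M -> hit
X -> miss, frames {K,Q,M,Z,X}
Z -> hit
X -> hit
E -> miss, evict K, frames {Q,M,Z,X,E}
K -> miss, evict Q, frames {M,Z,X,E,K}
E -> hit
Z -> hit
Page faults: 7.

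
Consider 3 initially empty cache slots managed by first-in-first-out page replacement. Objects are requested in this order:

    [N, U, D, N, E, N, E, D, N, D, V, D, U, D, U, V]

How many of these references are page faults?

8

N → miss, frames [N]
U → miss, frames [N, U]
D → miss, frames [N, U, D]
N → hit
E → miss, evict N, frames [U, D, E]
N → miss, evict U, frames [D, E, N]
E → hit
D → hit
N → hit
D → hit
V → miss, evict D, frames [E, N, V]
D → miss, evict E, frames [N, V, D]
U → miss, evict N, frames [V, D, U]
D → hit
U → hit
V → hit
Page faults: 8.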